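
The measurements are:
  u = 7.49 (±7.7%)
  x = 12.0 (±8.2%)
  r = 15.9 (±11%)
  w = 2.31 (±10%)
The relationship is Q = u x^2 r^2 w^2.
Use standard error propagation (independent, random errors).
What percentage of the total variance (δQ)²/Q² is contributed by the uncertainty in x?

22.2%

(δQ/Q)² = (1·δu/u)² + (2·δx/x)² + (2·δr/r)² + (2·δw/w)²
  u term: (1×0.0770)² = 0.00593
  x term: (2×0.0820)² = 0.0269
  r term: (2×0.110)² = 0.0484
  w term: (2×0.100)² = 0.0400
Total = 0.121. Share from x = 0.0269/0.121 = 0.222.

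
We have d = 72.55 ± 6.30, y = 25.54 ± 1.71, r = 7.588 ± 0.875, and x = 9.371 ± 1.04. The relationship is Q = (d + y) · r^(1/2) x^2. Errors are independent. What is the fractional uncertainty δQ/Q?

0.239

Let u = d + y = 98.09. δu = √(δd² + δy²) = √(39.7 + 2.92) = 6.53, so δu/u = 0.0666.
Q is then a monomial in u, r, x:
δQ/Q = √((δu/u)² + (½·δr/r)² + (2·δx/x)²) = √(0.00443 + 0.00332 + 0.0493) = 0.239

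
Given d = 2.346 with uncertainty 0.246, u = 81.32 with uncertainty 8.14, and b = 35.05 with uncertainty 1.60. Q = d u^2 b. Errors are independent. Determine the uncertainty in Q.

1.25e+05

Relative error in a monomial: (δQ/Q)² = Σ (nᵢ · δxᵢ/xᵢ)².
  (1·δd/d)² = (1×0.105)² = 0.0110;  (2·δu/u)² = (2×0.100)² = 0.0401;  (1·δb/b)² = (1×0.0456)² = 0.00208
δQ/Q = √(0.0532) = 0.231
Q = 543800, so δQ = 0.231 × 543800 = 1.25e+05.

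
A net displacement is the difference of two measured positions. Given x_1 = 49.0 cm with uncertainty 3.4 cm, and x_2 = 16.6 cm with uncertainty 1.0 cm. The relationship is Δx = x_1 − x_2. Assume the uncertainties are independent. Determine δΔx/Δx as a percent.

10.9%

Δx is a linear combination, so absolute uncertainties add in quadrature:
  (δx_1)² = 11.6;  (δx_2)² = 1.00
δΔx = √(12.6) = 3.54 cm
Δx = 32.4 cm, so δΔx/Δx = 3.54/32.4 = 0.109.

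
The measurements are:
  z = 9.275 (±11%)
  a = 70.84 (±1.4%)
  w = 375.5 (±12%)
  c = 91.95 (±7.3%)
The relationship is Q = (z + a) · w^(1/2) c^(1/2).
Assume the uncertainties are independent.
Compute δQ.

Let u = z + a = 80.12. δu = √(δz² + δa²) = √(1.04 + 0.984) = 1.42, so δu/u = 0.0178.
Q is then a monomial in u, w, c:
δQ/Q = √((δu/u)² + (½·δw/w)² + (½·δc/c)²) = √(0.000315 + 0.00360 + 0.00133) = 0.0724
Q = 14890, so δQ = 0.0724 × 14890 = 1080.

1080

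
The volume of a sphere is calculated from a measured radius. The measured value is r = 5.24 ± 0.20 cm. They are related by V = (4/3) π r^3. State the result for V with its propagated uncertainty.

603 ± 69.0 cm^3

Products/powers → add relative errors in quadrature, weighted by exponent:
  (3·δr/r)² = (3×0.0382)² = 0.0131
δV/V = √(0.0131) = 0.115
V = 603 cm^3, so δV = 0.115 × 603 = 69.0 cm^3.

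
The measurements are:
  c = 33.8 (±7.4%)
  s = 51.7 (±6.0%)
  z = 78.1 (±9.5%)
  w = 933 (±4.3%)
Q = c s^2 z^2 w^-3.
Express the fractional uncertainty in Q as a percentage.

Products/powers → add relative errors in quadrature, weighted by exponent:
  (1·δc/c)² = (1×0.0740)² = 0.00548;  (2·δs/s)² = (2×0.0600)² = 0.0144;  (2·δz/z)² = (2×0.0950)² = 0.0361;  (-3·δw/w)² = (-3×0.0430)² = 0.0166
δQ/Q = √(0.0726) = 0.269

26.9%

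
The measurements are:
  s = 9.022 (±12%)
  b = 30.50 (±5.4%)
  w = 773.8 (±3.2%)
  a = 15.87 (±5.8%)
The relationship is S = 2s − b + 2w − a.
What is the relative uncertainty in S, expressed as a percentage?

3.27%

For a sum/difference, combine absolute errors in quadrature:
  (2·δs)² = 4.69;  (δb)² = 2.71;  (2·δw)² = 2450;  (δa)² = 0.847
δS = √(2460) = 49.6
S = 1519, so δS/S = 49.6/1519 = 0.0327.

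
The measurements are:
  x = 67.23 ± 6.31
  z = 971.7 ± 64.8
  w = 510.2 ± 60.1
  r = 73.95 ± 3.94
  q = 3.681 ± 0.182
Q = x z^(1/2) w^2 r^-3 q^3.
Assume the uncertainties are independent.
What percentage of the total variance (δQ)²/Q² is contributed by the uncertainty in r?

22.6%

(δQ/Q)² = (1·δx/x)² + (½·δz/z)² + (2·δw/w)² + (-3·δr/r)² + (3·δq/q)²
  x term: (1×0.0939)² = 0.00881
  z term: (0.5×0.0667)² = 0.00111
  w term: (2×0.118)² = 0.0555
  r term: (-3×0.0533)² = 0.0255
  q term: (3×0.0494)² = 0.0220
Total = 0.113. Share from r = 0.0255/0.113 = 0.226.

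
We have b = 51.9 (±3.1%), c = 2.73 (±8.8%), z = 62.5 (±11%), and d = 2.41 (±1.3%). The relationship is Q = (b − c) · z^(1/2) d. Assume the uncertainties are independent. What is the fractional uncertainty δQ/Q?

Let u = b − c = 49.2. δu = √(δb² + δc²) = √(2.59 + 0.0577) = 1.63, so δu/u = 0.0331.
Q is then a monomial in u, z, d:
δQ/Q = √((δu/u)² + (½·δz/z)² + (1·δd/d)²) = √(0.00109 + 0.00302 + 0.000169) = 0.0655

0.0655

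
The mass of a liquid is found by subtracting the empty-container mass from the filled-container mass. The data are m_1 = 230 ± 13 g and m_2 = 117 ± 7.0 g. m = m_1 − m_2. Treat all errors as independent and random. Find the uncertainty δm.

14.8 g

For a sum/difference, combine absolute errors in quadrature:
  (δm_1)² = 169;  (δm_2)² = 49.0
δm = √(218) = 14.8 g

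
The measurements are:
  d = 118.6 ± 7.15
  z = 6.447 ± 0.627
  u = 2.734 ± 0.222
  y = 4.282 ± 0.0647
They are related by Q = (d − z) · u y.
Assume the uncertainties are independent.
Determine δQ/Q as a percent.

Let w = d − z = 112.2. δw = √(δd² + δz²) = √(51.1 + 0.393) = 7.18, so δw/w = 0.0640.
Q is then a monomial in w, u, y:
δQ/Q = √((δw/w)² + (1·δu/u)² + (1·δy/y)²) = √(0.00410 + 0.00659 + 0.000228) = 0.104

10.4%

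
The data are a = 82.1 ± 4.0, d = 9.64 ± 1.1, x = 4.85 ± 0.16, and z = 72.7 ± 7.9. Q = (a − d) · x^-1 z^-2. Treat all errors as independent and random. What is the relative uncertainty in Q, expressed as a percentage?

Let u = a − d = 72.5. δu = √(δa² + δd²) = √(16.0 + 1.21) = 4.15, so δu/u = 0.0573.
Q is then a monomial in u, x, z:
δQ/Q = √((δu/u)² + (-1·δx/x)² + (-2·δz/z)²) = √(0.00328 + 0.00109 + 0.0472) = 0.227

22.7%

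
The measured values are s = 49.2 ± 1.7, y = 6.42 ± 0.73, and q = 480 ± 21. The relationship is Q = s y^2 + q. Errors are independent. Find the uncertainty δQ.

467

Let p = s·y^2 = 2030. δp/p = √((1·δs/s)² + (2·δy/y)²) = √(0.00119 + 0.0517) = 0.230, so δp = 466.
Q = p + q: δQ = √(δp² + δq²) = √(2.18e+05 + 441) = 467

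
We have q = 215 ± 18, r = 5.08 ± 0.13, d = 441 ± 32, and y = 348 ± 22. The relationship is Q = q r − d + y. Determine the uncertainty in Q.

Let p = q·r = 1090. δp/p = √((1·δq/q)² + (1·δr/r)²) = √(0.00701 + 0.000655) = 0.0875, so δp = 95.6.
Q = p − d + y: δQ = √(δp² + δd² + δy²) = √(9140 + 1020 + 484) = 103

103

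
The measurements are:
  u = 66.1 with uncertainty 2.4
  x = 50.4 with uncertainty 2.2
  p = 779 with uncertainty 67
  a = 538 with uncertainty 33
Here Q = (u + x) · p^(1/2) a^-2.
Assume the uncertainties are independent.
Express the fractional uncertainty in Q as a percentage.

13.3%

Let w = u + x = 116. δw = √(δu² + δx²) = √(5.76 + 4.84) = 3.26, so δw/w = 0.0279.
Q is then a monomial in w, p, a:
δQ/Q = √((δw/w)² + (½·δp/p)² + (-2·δa/a)²) = √(0.000781 + 0.00185 + 0.0150) = 0.133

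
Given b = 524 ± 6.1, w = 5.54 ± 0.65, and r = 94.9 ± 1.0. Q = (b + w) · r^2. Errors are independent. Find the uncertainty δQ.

Let u = b + w = 530. δu = √(δb² + δw²) = √(37.2 + 0.423) = 6.13, so δu/u = 0.0116.
Q is then a monomial in u, r:
δQ/Q = √((δu/u)² + (2·δr/r)²) = √(0.000134 + 0.000444) = 0.0240
Q = 4.77e+06, so δQ = 0.0240 × 4.77e+06 = 1.15e+05.

1.15e+05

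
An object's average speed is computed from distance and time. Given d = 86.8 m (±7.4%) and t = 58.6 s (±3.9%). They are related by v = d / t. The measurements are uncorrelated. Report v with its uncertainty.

1.48 ± 0.124 m/s

Relative error in a monomial: (δv/v)² = Σ (nᵢ · δxᵢ/xᵢ)².
  (1·δd/d)² = (1×0.0740)² = 0.00548;  (-1·δt/t)² = (-1×0.0390)² = 0.00152
δv/v = √(0.00700) = 0.0836
v = 1.48 m/s, so δv = 0.0836 × 1.48 = 0.124 m/s.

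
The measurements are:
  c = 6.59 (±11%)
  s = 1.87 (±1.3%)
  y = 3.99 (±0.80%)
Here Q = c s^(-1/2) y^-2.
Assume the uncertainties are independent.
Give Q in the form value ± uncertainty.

Each factor contributes (exponent × relative error)² to (δQ/Q)²:
  (1·δc/c)² = (1×0.110)² = 0.0121;  (−½·δs/s)² = (-0.5×0.0130)² = 4.23e-05;  (-2·δy/y)² = (-2×0.00800)² = 0.000256
δQ/Q = √(0.0124) = 0.111
Q = 0.303, so δQ = 0.111 × 0.303 = 0.0337.

0.303 ± 0.0337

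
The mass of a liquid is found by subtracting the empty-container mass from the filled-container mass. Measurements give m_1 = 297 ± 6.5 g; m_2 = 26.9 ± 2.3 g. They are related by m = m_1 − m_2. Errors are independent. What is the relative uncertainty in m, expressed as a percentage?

2.55%

Sums and differences: (δm)² = Σ (cᵢ δxᵢ)².
  (δm_1)² = 42.2;  (δm_2)² = 5.29
δm = √(47.5) = 6.89 g
m = 270 g, so δm/m = 6.89/270 = 0.0255.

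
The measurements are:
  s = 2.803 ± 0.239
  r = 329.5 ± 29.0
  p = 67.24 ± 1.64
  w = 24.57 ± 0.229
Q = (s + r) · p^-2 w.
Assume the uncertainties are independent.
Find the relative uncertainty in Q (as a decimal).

0.100

Let u = s + r = 332.3. δu = √(δs² + δr²) = √(0.0571 + 841) = 29.0, so δu/u = 0.0873.
Q is then a monomial in u, p, w:
δQ/Q = √((δu/u)² + (-2·δp/p)² + (1·δw/w)²) = √(0.00762 + 0.00238 + 8.69e-05) = 0.100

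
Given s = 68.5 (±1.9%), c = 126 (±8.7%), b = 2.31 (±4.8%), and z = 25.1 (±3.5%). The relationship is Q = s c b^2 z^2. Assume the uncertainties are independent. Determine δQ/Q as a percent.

14.8%

For a monomial Q ∝ s, c, b^2, z^2, fractional errors add in quadrature:
  (1·δs/s)² = (1×0.0190)² = 0.000361;  (1·δc/c)² = (1×0.0870)² = 0.00757;  (2·δb/b)² = (2×0.0480)² = 0.00922;  (2·δz/z)² = (2×0.0350)² = 0.00490
δQ/Q = √(0.0220) = 0.148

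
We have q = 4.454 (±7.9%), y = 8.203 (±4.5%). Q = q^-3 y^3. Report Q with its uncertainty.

Each factor contributes (exponent × relative error)² to (δQ/Q)²:
  (-3·δq/q)² = (-3×0.0790)² = 0.0562;  (3·δy/y)² = (3×0.0450)² = 0.0182
δQ/Q = √(0.0744) = 0.273
Q = 6.247, so δQ = 0.273 × 6.247 = 1.70.

6.247 ± 1.70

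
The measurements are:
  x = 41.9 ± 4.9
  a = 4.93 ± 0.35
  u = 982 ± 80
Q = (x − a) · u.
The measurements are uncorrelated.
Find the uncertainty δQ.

5660

Let w = x − a = 37.0. δw = √(δx² + δa²) = √(24.0 + 0.122) = 4.91, so δw/w = 0.133.
Q is then a monomial in w, u:
δQ/Q = √((δw/w)² + (1·δu/u)²) = √(0.0177 + 0.00664) = 0.156
Q = 36300, so δQ = 0.156 × 36300 = 5660.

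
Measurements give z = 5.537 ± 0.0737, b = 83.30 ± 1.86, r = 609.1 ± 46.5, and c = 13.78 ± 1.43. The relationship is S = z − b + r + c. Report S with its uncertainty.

S is a linear combination, so absolute uncertainties add in quadrature:
  (δz)² = 0.00543;  (δb)² = 3.46;  (δr)² = 2160;  (δc)² = 2.04
δS = √(2170) = 46.6
S = 545.1.

545.1 ± 46.6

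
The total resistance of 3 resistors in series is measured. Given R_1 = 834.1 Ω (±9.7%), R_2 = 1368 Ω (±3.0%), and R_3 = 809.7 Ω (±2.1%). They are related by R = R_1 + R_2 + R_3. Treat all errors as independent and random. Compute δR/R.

0.0306

Each term contributes (cᵢ δxᵢ)² to (δR)²:
  (δR_1)² = 6550;  (δR_2)² = 1680;  (δR_3)² = 289
δR = √(8520) = 92.3 Ω
R = 3012 Ω, so δR/R = 92.3/3012 = 0.0306.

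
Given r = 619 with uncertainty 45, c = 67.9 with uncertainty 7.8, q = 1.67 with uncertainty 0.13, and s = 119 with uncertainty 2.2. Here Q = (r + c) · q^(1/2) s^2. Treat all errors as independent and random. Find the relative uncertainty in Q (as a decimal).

0.0855

Let u = r + c = 687. δu = √(δr² + δc²) = √(2020 + 60.8) = 45.7, so δu/u = 0.0665.
Q is then a monomial in u, q, s:
δQ/Q = √((δu/u)² + (½·δq/q)² + (2·δs/s)²) = √(0.00442 + 0.00151 + 0.00137) = 0.0855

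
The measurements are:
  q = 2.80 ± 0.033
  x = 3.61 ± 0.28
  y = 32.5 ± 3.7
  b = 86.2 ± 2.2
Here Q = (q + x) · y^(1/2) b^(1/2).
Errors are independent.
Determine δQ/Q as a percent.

7.31%

Let u = q + x = 6.41. δu = √(δq² + δx²) = √(0.00109 + 0.0784) = 0.282, so δu/u = 0.0440.
Q is then a monomial in u, y, b:
δQ/Q = √((δu/u)² + (½·δy/y)² + (½·δb/b)²) = √(0.00193 + 0.00324 + 0.000163) = 0.0731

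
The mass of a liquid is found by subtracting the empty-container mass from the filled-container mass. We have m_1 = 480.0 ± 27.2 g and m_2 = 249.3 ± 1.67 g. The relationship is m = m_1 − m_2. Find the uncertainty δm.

27.3 g

Absolute uncertainties add in quadrature for a linear combination:
  (δm_1)² = 740;  (δm_2)² = 2.79
δm = √(743) = 27.3 g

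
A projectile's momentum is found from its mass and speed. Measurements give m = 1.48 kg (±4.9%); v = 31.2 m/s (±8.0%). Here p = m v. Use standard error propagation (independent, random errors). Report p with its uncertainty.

46.2 ± 4.33 kg·m/s

For a monomial p ∝ m, v, fractional errors add in quadrature:
  (1·δm/m)² = (1×0.0490)² = 0.00240;  (1·δv/v)² = (1×0.0800)² = 0.00640
δp/p = √(0.00880) = 0.0938
p = 46.2 kg·m/s, so δp = 0.0938 × 46.2 = 4.33 kg·m/s.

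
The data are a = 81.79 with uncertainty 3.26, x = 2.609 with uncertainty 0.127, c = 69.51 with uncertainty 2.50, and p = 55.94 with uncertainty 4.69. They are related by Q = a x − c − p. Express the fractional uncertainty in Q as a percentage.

Let w = a·x = 213.4. δw/w = √((1·δa/a)² + (1·δx/x)²) = √(0.00159 + 0.00237) = 0.0629, so δw = 13.4.
Q = w − c − p: δQ = √(δw² + δc² + δp²) = √(180 + 6.25 + 22.0) = 14.4
Q = 87.94, so δQ/Q = 14.4/87.94 = 0.164.

16.4%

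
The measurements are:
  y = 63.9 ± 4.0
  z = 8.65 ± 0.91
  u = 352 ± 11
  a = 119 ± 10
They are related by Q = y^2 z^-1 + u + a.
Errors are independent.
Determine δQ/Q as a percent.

Let p = y^2·z^-1 = 472. δp/p = √((2·δy/y)² + (-1·δz/z)²) = √(0.0157 + 0.0111) = 0.164, so δp = 77.2.
Q = p + u + a: δQ = √(δp² + δu² + δa²) = √(5960 + 121 + 100) = 78.6
Q = 943, so δQ/Q = 78.6/943 = 0.0834.

8.34%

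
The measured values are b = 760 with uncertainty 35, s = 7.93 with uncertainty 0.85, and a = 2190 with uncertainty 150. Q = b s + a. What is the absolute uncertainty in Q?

719

Let p = b·s = 6030. δp/p = √((1·δb/b)² + (1·δs/s)²) = √(0.00212 + 0.0115) = 0.117, so δp = 703.
Q = p + a: δQ = √(δp² + δa²) = √(4.94e+05 + 22500) = 719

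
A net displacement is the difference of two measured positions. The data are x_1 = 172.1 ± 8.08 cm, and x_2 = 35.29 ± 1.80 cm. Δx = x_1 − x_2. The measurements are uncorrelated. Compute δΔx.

Sums and differences: (δΔx)² = Σ (cᵢ δxᵢ)².
  (δx_1)² = 65.3;  (δx_2)² = 3.24
δΔx = √(68.5) = 8.28 cm

8.28 cm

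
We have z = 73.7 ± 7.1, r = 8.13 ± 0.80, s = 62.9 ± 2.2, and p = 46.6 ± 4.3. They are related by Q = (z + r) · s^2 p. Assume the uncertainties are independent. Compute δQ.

Let u = z + r = 81.8. δu = √(δz² + δr²) = √(50.4 + 0.640) = 7.14, so δu/u = 0.0873.
Q is then a monomial in u, s, p:
δQ/Q = √((δu/u)² + (2·δs/s)² + (1·δp/p)²) = √(0.00762 + 0.00489 + 0.00851) = 0.145
Q = 1.51e+07, so δQ = 0.145 × 1.51e+07 = 2.19e+06.

2.19e+06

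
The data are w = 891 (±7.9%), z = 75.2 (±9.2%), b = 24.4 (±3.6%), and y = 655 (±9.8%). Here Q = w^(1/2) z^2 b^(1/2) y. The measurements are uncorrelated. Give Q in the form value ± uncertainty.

Q is a product of powers, so relative uncertainties combine in quadrature:
  (½·δw/w)² = (0.5×0.0790)² = 0.00156;  (2·δz/z)² = (2×0.0920)² = 0.0339;  (½·δb/b)² = (0.5×0.0360)² = 0.000324;  (1·δy/y)² = (1×0.0980)² = 0.00960
δQ/Q = √(0.0453) = 0.213
Q = 5.46e+08, so δQ = 0.213 × 5.46e+08 = 1.16e+08.

(5.46 ± 1.16) × 10^8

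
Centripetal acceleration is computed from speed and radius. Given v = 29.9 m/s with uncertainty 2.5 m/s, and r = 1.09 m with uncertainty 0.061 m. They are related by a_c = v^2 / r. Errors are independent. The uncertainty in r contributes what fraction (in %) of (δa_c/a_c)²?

(δa_c/a_c)² = (2·δv/v)² + (-1·δr/r)²
  v term: (2×0.0836)² = 0.0280
  r term: (-1×0.0560)² = 0.00313
Total = 0.0311. Share from r = 0.00313/0.0311 = 0.101.

10.1%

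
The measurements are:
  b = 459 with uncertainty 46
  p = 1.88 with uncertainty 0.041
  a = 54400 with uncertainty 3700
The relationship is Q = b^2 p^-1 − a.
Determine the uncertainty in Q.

Let w = b^2·p^-1 = 1.12e+05. δw/w = √((2·δb/b)² + (-1·δp/p)²) = √(0.0402 + 0.000476) = 0.202, so δw = 22600.
Q = w − a: δQ = √(δw² + δa²) = √(5.11e+08 + 1.37e+07) = 22900

22900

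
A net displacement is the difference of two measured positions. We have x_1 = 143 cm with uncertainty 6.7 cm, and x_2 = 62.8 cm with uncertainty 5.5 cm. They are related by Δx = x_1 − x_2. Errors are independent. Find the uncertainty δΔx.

Sums and differences: (δΔx)² = Σ (cᵢ δxᵢ)².
  (δx_1)² = 44.9;  (δx_2)² = 30.2
δΔx = √(75.1) = 8.67 cm

8.67 cm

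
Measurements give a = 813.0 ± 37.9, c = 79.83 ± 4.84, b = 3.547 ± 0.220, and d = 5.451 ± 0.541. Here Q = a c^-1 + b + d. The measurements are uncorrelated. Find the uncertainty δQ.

Let p = a·c^-1 = 10.18. δp/p = √((1·δa/a)² + (-1·δc/c)²) = √(0.00217 + 0.00368) = 0.0765, so δp = 0.779.
Q = p + b + d: δQ = √(δp² + δb² + δd²) = √(0.607 + 0.0484 + 0.293) = 0.974

0.974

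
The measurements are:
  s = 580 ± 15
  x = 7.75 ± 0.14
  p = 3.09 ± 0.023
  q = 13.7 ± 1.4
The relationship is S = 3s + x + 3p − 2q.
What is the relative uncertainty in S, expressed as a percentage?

2.61%

Each term contributes (cᵢ δxᵢ)² to (δS)²:
  (3·δs)² = 2020;  (δx)² = 0.0196;  (3·δp)² = 0.00476;  (2·δq)² = 7.84
δS = √(2030) = 45.1
S = 1730, so δS/S = 45.1/1730 = 0.0261.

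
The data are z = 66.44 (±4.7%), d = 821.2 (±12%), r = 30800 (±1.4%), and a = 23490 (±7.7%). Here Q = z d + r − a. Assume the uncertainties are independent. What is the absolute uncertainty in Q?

Let p = z·d = 54560. δp/p = √((1·δz/z)² + (1·δd/d)²) = √(0.00221 + 0.0144) = 0.129, so δp = 7030.
Q = p + r − a: δQ = √(δp² + δr² + δa²) = √(4.94e+07 + 1.86e+05 + 3.27e+06) = 7270

7270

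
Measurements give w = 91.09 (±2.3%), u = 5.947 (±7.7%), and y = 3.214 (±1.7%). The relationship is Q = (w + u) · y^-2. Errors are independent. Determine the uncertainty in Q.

0.381

Let h = w + u = 97.04. δh = √(δw² + δu²) = √(4.39 + 0.210) = 2.14, so δh/h = 0.0221.
Q is then a monomial in h, y:
δQ/Q = √((δh/h)² + (-2·δy/y)²) = √(0.000488 + 0.00116) = 0.0406
Q = 9.394, so δQ = 0.0406 × 9.394 = 0.381.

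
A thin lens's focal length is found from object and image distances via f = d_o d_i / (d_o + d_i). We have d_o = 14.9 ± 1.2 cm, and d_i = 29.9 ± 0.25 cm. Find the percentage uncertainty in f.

∂f/∂d_o = (d_i/(d_o+d_i))² = 0.445;  ∂f/∂d_i = (d_o/(d_o+d_i))² = 0.111
δf = √((∂f/∂d_o · δd_o)² + (∂f/∂d_i · δd_i)²) = √(0.286 + 0.000765) = 0.535 cm
f = 9.94 cm, so δf/f = 0.535/9.94 = 0.0538.

5.38%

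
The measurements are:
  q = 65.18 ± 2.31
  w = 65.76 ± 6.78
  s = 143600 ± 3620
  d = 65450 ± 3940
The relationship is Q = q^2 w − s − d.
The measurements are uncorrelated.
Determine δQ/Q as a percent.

50.3%

Let p = q^2·w = 279400. δp/p = √((2·δq/q)² + (1·δw/w)²) = √(0.00502 + 0.0106) = 0.125, so δp = 35000.
Q = p − s − d: δQ = √(δp² + δs² + δd²) = √(1.22e+09 + 1.31e+07 + 1.55e+07) = 35400
Q = 70330, so δQ/Q = 35400/70330 = 0.503.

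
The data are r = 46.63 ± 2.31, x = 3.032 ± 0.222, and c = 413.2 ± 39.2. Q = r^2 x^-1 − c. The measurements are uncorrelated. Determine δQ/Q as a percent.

Let p = r^2·x^-1 = 717.1. δp/p = √((2·δr/r)² + (-1·δx/x)²) = √(0.00982 + 0.00536) = 0.123, so δp = 88.3.
Q = p − c: δQ = √(δp² + δc²) = √(7810 + 1540) = 96.7
Q = 303.9, so δQ/Q = 96.7/303.9 = 0.318.

31.8%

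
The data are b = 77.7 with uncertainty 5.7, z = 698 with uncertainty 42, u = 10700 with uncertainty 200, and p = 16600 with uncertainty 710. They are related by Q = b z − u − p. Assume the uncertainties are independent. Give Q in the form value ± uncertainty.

Let w = b·z = 54200. δw/w = √((1·δb/b)² + (1·δz/z)²) = √(0.00538 + 0.00362) = 0.0949, so δw = 5150.
Q = w − u − p: δQ = √(δw² + δu² + δp²) = √(2.65e+07 + 40000 + 5.04e+05) = 5200
Q = 26900.

26900 ± 5200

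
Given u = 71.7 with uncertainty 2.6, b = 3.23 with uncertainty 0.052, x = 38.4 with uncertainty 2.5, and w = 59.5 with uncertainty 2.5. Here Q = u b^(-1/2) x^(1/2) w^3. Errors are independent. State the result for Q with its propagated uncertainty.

Relative error in a monomial: (δQ/Q)² = Σ (nᵢ · δxᵢ/xᵢ)².
  (1·δu/u)² = (1×0.0363)² = 0.00131;  (−½·δb/b)² = (-0.5×0.0161)² = 6.48e-05;  (½·δx/x)² = (0.5×0.0651)² = 0.00106;  (3·δw/w)² = (3×0.0420)² = 0.0159
δQ/Q = √(0.0183) = 0.135
Q = 5.21e+07, so δQ = 0.135 × 5.21e+07 = 7.05e+06.

(5.21 ± 0.705) × 10^7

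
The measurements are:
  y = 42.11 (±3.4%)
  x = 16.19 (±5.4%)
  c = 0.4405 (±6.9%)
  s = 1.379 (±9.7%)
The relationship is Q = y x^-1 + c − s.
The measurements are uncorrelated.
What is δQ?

0.215

Let p = y·x^-1 = 2.601. δp/p = √((1·δy/y)² + (-1·δx/x)²) = √(0.00116 + 0.00292) = 0.0638, so δp = 0.166.
Q = p + c − s: δQ = √(δp² + δc² + δs²) = √(0.0275 + 0.000924 + 0.0179) = 0.215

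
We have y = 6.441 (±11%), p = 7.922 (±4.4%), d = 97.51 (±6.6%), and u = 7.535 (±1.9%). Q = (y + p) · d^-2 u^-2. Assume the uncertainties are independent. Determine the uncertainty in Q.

Let w = y + p = 14.36. δw = √(δy² + δp²) = √(0.502 + 0.121) = 0.790, so δw/w = 0.0550.
Q is then a monomial in w, d, u:
δQ/Q = √((δw/w)² + (-2·δd/d)² + (-2·δu/u)²) = √(0.00302 + 0.0174 + 0.00144) = 0.148
Q = 2.661e-05, so δQ = 0.148 × 2.661e-05 = 3.94e-06.

3.94e-06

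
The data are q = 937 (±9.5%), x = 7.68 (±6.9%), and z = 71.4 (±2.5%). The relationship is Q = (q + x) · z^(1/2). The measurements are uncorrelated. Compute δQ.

Let u = q + x = 945. δu = √(δq² + δx²) = √(7920 + 0.281) = 89.0, so δu/u = 0.0942.
Q is then a monomial in u, z:
δQ/Q = √((δu/u)² + (½·δz/z)²) = √(0.00888 + 0.000156) = 0.0951
Q = 7980, so δQ = 0.0951 × 7980 = 759.

759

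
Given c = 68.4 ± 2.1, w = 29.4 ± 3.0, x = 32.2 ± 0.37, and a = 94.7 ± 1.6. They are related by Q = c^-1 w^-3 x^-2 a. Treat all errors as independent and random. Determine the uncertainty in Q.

1.62e-08

Products/powers → add relative errors in quadrature, weighted by exponent:
  (-1·δc/c)² = (-1×0.0307)² = 0.000943;  (-3·δw/w)² = (-3×0.102)² = 0.0937;  (-2·δx/x)² = (-2×0.0115)² = 0.000528;  (1·δa/a)² = (1×0.0169)² = 0.000285
δQ/Q = √(0.0955) = 0.309
Q = 5.25e-08, so δQ = 0.309 × 5.25e-08 = 1.62e-08.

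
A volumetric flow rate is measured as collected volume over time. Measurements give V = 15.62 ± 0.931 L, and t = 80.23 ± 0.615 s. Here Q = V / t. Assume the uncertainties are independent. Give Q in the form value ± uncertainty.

For a monomial Q ∝ V, t^-1, fractional errors add in quadrature:
  (1·δV/V)² = (1×0.0596)² = 0.00355;  (-1·δt/t)² = (-1×0.00767)² = 5.88e-05
δQ/Q = √(0.00361) = 0.0601
Q = 0.1947 L/s, so δQ = 0.0601 × 0.1947 = 0.0117 L/s.

0.1947 ± 0.0117 L/s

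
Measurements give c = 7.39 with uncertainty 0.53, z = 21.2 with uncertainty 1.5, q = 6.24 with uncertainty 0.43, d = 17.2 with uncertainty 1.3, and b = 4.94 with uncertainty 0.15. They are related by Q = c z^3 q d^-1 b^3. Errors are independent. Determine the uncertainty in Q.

8.09e+05

Products/powers → add relative errors in quadrature, weighted by exponent:
  (1·δc/c)² = (1×0.0717)² = 0.00514;  (3·δz/z)² = (3×0.0708)² = 0.0451;  (1·δq/q)² = (1×0.0689)² = 0.00475;  (-1·δd/d)² = (-1×0.0756)² = 0.00571;  (3·δb/b)² = (3×0.0304)² = 0.00830
δQ/Q = √(0.0690) = 0.263
Q = 3.08e+06, so δQ = 0.263 × 3.08e+06 = 8.09e+05.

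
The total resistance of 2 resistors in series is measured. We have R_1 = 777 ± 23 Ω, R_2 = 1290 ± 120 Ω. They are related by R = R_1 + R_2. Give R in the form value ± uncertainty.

R is a linear combination, so absolute uncertainties add in quadrature:
  (δR_1)² = 529;  (δR_2)² = 14400
δR = √(14900) = 122 Ω
R = 2070 Ω.

2070 ± 122 Ω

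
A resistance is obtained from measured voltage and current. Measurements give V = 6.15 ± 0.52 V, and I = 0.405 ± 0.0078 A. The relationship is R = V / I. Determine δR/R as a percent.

8.67%

Relative error in a monomial: (δR/R)² = Σ (nᵢ · δxᵢ/xᵢ)².
  (1·δV/V)² = (1×0.0846)² = 0.00715;  (-1·δI/I)² = (-1×0.0193)² = 0.000371
δR/R = √(0.00752) = 0.0867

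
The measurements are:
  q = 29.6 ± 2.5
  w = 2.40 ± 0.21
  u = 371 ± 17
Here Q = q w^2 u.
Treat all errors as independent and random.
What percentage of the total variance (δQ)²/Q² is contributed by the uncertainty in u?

(δQ/Q)² = (1·δq/q)² + (2·δw/w)² + (1·δu/u)²
  q term: (1×0.0845)² = 0.00713
  w term: (2×0.0875)² = 0.0306
  u term: (1×0.0458)² = 0.00210
Total = 0.0399. Share from u = 0.00210/0.0399 = 0.0527.

5.27%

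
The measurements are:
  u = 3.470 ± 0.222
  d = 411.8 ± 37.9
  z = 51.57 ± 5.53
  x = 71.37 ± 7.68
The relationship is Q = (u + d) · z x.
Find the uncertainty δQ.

Let w = u + d = 415.3. δw = √(δu² + δd²) = √(0.0493 + 1440) = 37.9, so δw/w = 0.0913.
Q is then a monomial in w, z, x:
δQ/Q = √((δw/w)² + (1·δz/z)² + (1·δx/x)²) = √(0.00833 + 0.0115 + 0.0116) = 0.177
Q = 1.528e+06, so δQ = 0.177 × 1.528e+06 = 2.71e+05.

2.71e+05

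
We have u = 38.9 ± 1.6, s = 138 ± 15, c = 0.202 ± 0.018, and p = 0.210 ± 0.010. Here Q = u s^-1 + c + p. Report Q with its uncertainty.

0.694 ± 0.0387

Let w = u·s^-1 = 0.282. δw/w = √((1·δu/u)² + (-1·δs/s)²) = √(0.00169 + 0.0118) = 0.116, so δw = 0.0328.
Q = w + c + p: δQ = √(δw² + δc² + δp²) = √(0.00107 + 0.000324 + 0.000100) = 0.0387
Q = 0.694.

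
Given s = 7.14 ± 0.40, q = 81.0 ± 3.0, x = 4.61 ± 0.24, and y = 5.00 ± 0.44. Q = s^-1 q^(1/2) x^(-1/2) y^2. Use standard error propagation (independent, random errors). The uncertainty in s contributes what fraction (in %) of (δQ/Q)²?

8.93%

(δQ/Q)² = (-1·δs/s)² + (½·δq/q)² + (−½·δx/x)² + (2·δy/y)²
  s term: (-1×0.0560)² = 0.00314
  q term: (0.5×0.0370)² = 0.000343
  x term: (-0.5×0.0521)² = 0.000678
  y term: (2×0.0880)² = 0.0310
Total = 0.0351. Share from s = 0.00314/0.0351 = 0.0893.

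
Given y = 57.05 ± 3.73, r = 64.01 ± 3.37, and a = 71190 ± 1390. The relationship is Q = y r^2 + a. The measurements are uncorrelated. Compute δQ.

Let p = y·r^2 = 233700. δp/p = √((1·δy/y)² + (2·δr/r)²) = √(0.00427 + 0.0111) = 0.124, so δp = 29000.
Q = p + a: δQ = √(δp² + δa²) = √(8.39e+08 + 1.93e+06) = 29000

29000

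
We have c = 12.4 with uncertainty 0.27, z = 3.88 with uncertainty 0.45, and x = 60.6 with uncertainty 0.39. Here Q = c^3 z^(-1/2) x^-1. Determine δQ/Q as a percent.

8.76%

Products/powers → add relative errors in quadrature, weighted by exponent:
  (3·δc/c)² = (3×0.0218)² = 0.00427;  (−½·δz/z)² = (-0.5×0.116)² = 0.00336;  (-1·δx/x)² = (-1×0.00644)² = 4.14e-05
δQ/Q = √(0.00767) = 0.0876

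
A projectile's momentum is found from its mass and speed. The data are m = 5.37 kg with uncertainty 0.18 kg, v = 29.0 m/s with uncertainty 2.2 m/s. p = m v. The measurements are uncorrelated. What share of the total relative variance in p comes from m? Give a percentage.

16.3%

(δp/p)² = (1·δm/m)² + (1·δv/v)²
  m term: (1×0.0335)² = 0.00112
  v term: (1×0.0759)² = 0.00576
Total = 0.00688. Share from m = 0.00112/0.00688 = 0.163.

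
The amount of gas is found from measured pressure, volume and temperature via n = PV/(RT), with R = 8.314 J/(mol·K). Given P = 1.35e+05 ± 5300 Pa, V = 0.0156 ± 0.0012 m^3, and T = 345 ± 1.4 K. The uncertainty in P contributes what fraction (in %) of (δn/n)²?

20.6%

(δn/n)² = (1·δP/P)² + (1·δV/V)² + (-1·δT/T)²
  P term: (1×0.0393)² = 0.00154
  V term: (1×0.0769)² = 0.00592
  T term: (-1×0.00406)² = 1.65e-05
Total = 0.00747. Share from P = 0.00154/0.00747 = 0.206.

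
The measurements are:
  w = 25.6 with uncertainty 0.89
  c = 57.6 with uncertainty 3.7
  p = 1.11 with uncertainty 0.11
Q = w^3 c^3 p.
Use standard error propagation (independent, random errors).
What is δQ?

8.56e+08

Each factor contributes (exponent × relative error)² to (δQ/Q)²:
  (3·δw/w)² = (3×0.0348)² = 0.0109;  (3·δc/c)² = (3×0.0642)² = 0.0371;  (1·δp/p)² = (1×0.0991)² = 0.00982
δQ/Q = √(0.0578) = 0.240
Q = 3.56e+09, so δQ = 0.240 × 3.56e+09 = 8.56e+08.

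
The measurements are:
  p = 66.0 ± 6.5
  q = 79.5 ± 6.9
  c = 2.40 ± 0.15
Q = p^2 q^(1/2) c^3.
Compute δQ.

1.48e+05

Products/powers → add relative errors in quadrature, weighted by exponent:
  (2·δp/p)² = (2×0.0985)² = 0.0388;  (½·δq/q)² = (0.5×0.0868)² = 0.00188;  (3·δc/c)² = (3×0.0625)² = 0.0352
δQ/Q = √(0.0758) = 0.275
Q = 5.37e+05, so δQ = 0.275 × 5.37e+05 = 1.48e+05.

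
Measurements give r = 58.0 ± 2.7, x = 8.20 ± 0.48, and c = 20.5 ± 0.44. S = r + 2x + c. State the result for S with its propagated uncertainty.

Absolute uncertainties add in quadrature for a linear combination:
  (δr)² = 7.29;  (2·δx)² = 0.922;  (δc)² = 0.194
δS = √(8.41) = 2.90
S = 94.9.

94.9 ± 2.90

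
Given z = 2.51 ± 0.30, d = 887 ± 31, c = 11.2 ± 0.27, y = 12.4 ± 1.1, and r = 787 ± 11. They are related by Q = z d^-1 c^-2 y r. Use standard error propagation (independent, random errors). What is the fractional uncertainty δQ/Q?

0.161

Products/powers → add relative errors in quadrature, weighted by exponent:
  (1·δz/z)² = (1×0.120)² = 0.0143;  (-1·δd/d)² = (-1×0.0349)² = 0.00122;  (-2·δc/c)² = (-2×0.0241)² = 0.00232;  (1·δy/y)² = (1×0.0887)² = 0.00787;  (1·δr/r)² = (1×0.0140)² = 0.000195
δQ/Q = √(0.0259) = 0.161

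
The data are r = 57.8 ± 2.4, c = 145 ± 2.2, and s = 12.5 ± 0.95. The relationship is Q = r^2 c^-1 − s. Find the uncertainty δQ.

Let p = r^2·c^-1 = 23.0. δp/p = √((2·δr/r)² + (-1·δc/c)²) = √(0.00690 + 0.000230) = 0.0844, so δp = 1.95.
Q = p − s: δQ = √(δp² + δs²) = √(3.78 + 0.902) = 2.16

2.16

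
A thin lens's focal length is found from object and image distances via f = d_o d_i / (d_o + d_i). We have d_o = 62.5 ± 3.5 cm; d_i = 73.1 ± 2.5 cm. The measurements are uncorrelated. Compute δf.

∂f/∂d_o = (d_i/(d_o+d_i))² = 0.291;  ∂f/∂d_i = (d_o/(d_o+d_i))² = 0.212
δf = √((∂f/∂d_o · δd_o)² + (∂f/∂d_i · δd_i)²) = √(1.03 + 0.282) = 1.15 cm

1.15 cm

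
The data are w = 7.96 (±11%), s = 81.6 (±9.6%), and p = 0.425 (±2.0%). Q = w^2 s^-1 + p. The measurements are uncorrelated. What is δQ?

Let h = w^2·s^-1 = 0.776. δh/h = √((2·δw/w)² + (-1·δs/s)²) = √(0.0484 + 0.00922) = 0.240, so δh = 0.186.
Q = h + p: δQ = √(δh² + δp²) = √(0.0347 + 7.23e-05) = 0.187

0.187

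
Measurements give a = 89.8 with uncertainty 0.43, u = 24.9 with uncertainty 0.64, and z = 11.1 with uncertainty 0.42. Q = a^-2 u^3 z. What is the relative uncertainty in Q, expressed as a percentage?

Relative error in a monomial: (δQ/Q)² = Σ (nᵢ · δxᵢ/xᵢ)².
  (-2·δa/a)² = (-2×0.00479)² = 9.17e-05;  (3·δu/u)² = (3×0.0257)² = 0.00595;  (1·δz/z)² = (1×0.0378)² = 0.00143
δQ/Q = √(0.00747) = 0.0864

8.64%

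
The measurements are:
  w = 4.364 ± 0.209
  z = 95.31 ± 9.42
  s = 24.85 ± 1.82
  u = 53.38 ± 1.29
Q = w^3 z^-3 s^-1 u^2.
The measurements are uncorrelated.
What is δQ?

0.00375

Products/powers → add relative errors in quadrature, weighted by exponent:
  (3·δw/w)² = (3×0.0479)² = 0.0206;  (-3·δz/z)² = (-3×0.0988)² = 0.0879;  (-1·δs/s)² = (-1×0.0732)² = 0.00536;  (2·δu/u)² = (2×0.0242)² = 0.00234
δQ/Q = √(0.116) = 0.341
Q = 0.01101, so δQ = 0.341 × 0.01101 = 0.00375.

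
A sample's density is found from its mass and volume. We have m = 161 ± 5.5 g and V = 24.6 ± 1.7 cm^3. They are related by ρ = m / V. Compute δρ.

Relative error in a monomial: (δρ/ρ)² = Σ (nᵢ · δxᵢ/xᵢ)².
  (1·δm/m)² = (1×0.0342)² = 0.00117;  (-1·δV/V)² = (-1×0.0691)² = 0.00478
δρ/ρ = √(0.00594) = 0.0771
ρ = 6.54 g/cm^3, so δρ = 0.0771 × 6.54 = 0.505 g/cm^3.

0.505 g/cm^3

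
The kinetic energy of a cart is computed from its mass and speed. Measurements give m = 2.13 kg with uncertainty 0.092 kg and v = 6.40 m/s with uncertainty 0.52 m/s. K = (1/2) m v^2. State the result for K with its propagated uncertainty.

43.6 ± 7.33 J

Products/powers → add relative errors in quadrature, weighted by exponent:
  (1·δm/m)² = (1×0.0432)² = 0.00187;  (2·δv/v)² = (2×0.0813)² = 0.0264
δK/K = √(0.0283) = 0.168
K = 43.6 J, so δK = 0.168 × 43.6 = 7.33 J.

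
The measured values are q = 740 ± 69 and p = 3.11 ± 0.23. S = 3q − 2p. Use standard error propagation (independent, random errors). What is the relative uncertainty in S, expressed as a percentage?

9.35%

S is a linear combination, so absolute uncertainties add in quadrature:
  (3·δq)² = 42800;  (2·δp)² = 0.212
δS = √(42800) = 207
S = 2210, so δS/S = 207/2210 = 0.0935.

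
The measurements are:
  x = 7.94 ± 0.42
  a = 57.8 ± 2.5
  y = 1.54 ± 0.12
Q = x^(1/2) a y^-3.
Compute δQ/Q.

Products/powers → add relative errors in quadrature, weighted by exponent:
  (½·δx/x)² = (0.5×0.0529)² = 0.000700;  (1·δa/a)² = (1×0.0433)² = 0.00187;  (-3·δy/y)² = (-3×0.0779)² = 0.0546
δQ/Q = √(0.0572) = 0.239

0.239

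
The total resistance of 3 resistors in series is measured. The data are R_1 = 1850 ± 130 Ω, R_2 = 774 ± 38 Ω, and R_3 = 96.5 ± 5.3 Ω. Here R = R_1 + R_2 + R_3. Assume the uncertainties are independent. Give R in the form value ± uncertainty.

Absolute uncertainties add in quadrature for a linear combination:
  (δR_1)² = 16900;  (δR_2)² = 1440;  (δR_3)² = 28.1
δR = √(18400) = 136 Ω
R = 2720 Ω.

2720 ± 136 Ω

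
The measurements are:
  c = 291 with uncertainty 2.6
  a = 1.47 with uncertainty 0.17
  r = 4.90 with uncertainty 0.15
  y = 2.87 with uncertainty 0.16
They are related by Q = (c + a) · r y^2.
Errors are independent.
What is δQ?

1370

Let u = c + a = 292. δu = √(δc² + δa²) = √(6.76 + 0.0289) = 2.61, so δu/u = 0.00891.
Q is then a monomial in u, r, y:
δQ/Q = √((δu/u)² + (1·δr/r)² + (2·δy/y)²) = √(7.94e-05 + 0.000937 + 0.0124) = 0.116
Q = 11800, so δQ = 0.116 × 11800 = 1370.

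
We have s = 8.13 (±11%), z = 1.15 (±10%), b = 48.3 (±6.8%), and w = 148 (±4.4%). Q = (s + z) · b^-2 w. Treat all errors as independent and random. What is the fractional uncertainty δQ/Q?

0.173

Let u = s + z = 9.28. δu = √(δs² + δz²) = √(0.800 + 0.0132) = 0.902, so δu/u = 0.0972.
Q is then a monomial in u, b, w:
δQ/Q = √((δu/u)² + (-2·δb/b)² + (1·δw/w)²) = √(0.00944 + 0.0185 + 0.00194) = 0.173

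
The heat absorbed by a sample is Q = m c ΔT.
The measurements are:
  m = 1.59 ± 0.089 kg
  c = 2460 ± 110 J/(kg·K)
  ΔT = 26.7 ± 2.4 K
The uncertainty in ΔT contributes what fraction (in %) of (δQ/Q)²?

(δQ/Q)² = (1·δm/m)² + (1·δc/c)² + (1·δΔT/ΔT)²
  m term: (1×0.0560)² = 0.00313
  c term: (1×0.0447)² = 0.00200
  ΔT term: (1×0.0899)² = 0.00808
Total = 0.0132. Share from ΔT = 0.00808/0.0132 = 0.612.

61.2%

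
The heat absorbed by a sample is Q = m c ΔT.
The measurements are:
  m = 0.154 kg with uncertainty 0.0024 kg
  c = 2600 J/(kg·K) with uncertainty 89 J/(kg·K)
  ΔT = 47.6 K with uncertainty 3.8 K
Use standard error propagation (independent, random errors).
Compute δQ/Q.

For a monomial Q ∝ m, c, ΔT, fractional errors add in quadrature:
  (1·δm/m)² = (1×0.0156)² = 0.000243;  (1·δc/c)² = (1×0.0342)² = 0.00117;  (1·δΔT/ΔT)² = (1×0.0798)² = 0.00637
δQ/Q = √(0.00779) = 0.0882

0.0882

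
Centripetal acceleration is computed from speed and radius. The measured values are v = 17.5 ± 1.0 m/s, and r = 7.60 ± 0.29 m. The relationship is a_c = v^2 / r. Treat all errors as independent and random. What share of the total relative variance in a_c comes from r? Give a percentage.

(δa_c/a_c)² = (2·δv/v)² + (-1·δr/r)²
  v term: (2×0.0571)² = 0.0131
  r term: (-1×0.0382)² = 0.00146
Total = 0.0145. Share from r = 0.00146/0.0145 = 0.100.

10.0%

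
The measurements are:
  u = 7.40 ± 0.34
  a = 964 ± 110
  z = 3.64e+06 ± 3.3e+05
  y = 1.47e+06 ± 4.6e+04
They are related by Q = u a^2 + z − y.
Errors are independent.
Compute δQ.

1.64e+06

Let p = u·a^2 = 6.88e+06. δp/p = √((1·δu/u)² + (2·δa/a)²) = √(0.00211 + 0.0521) = 0.233, so δp = 1.6e+06.
Q = p + z − y: δQ = √(δp² + δz² + δy²) = √(2.56e+12 + 1.09e+11 + 2.12e+09) = 1.64e+06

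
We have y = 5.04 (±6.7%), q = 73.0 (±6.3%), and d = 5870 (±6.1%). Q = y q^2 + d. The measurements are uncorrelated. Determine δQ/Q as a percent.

11.8%

Let p = y·q^2 = 26900. δp/p = √((1·δy/y)² + (2·δq/q)²) = √(0.00449 + 0.0159) = 0.143, so δp = 3830.
Q = p + d: δQ = √(δp² + δd²) = √(1.47e+07 + 1.28e+05) = 3850
Q = 32700, so δQ/Q = 3850/32700 = 0.118.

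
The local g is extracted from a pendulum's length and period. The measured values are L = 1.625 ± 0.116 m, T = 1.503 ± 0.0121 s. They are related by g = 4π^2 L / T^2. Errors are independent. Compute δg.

2.08 m/s^2

Relative error in a monomial: (δg/g)² = Σ (nᵢ · δxᵢ/xᵢ)².
  (1·δL/L)² = (1×0.0714)² = 0.00510;  (-2·δT/T)² = (-2×0.00805)² = 0.000259
δg/g = √(0.00536) = 0.0732
g = 28.40 m/s^2, so δg = 0.0732 × 28.40 = 2.08 m/s^2.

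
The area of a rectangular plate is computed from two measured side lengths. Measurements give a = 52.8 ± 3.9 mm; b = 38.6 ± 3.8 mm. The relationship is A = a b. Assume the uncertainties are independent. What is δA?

251 mm^2

A is a product of powers, so relative uncertainties combine in quadrature:
  (1·δa/a)² = (1×0.0739)² = 0.00546;  (1·δb/b)² = (1×0.0984)² = 0.00969
δA/A = √(0.0151) = 0.123
A = 2040 mm^2, so δA = 0.123 × 2040 = 251 mm^2.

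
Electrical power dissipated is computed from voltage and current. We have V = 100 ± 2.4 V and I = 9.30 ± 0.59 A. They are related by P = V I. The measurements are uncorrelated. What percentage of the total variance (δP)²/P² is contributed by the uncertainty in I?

(δP/P)² = (1·δV/V)² + (1·δI/I)²
  V term: (1×0.0240)² = 0.000576
  I term: (1×0.0634)² = 0.00402
Total = 0.00460. Share from I = 0.00402/0.00460 = 0.875.

87.5%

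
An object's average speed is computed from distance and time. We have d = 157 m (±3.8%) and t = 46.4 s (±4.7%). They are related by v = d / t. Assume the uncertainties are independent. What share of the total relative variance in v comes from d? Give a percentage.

(δv/v)² = (1·δd/d)² + (-1·δt/t)²
  d term: (1×0.0380)² = 0.00144
  t term: (-1×0.0470)² = 0.00221
Total = 0.00365. Share from d = 0.00144/0.00365 = 0.395.

39.5%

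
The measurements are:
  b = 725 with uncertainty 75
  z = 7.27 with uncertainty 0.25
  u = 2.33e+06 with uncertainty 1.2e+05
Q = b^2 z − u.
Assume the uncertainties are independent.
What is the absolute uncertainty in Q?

Let p = b^2·z = 3.82e+06. δp/p = √((2·δb/b)² + (1·δz/z)²) = √(0.0428 + 0.00118) = 0.210, so δp = 8.01e+05.
Q = p − u: δQ = √(δp² + δu²) = √(6.42e+11 + 1.44e+10) = 8.1e+05

8.1e+05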